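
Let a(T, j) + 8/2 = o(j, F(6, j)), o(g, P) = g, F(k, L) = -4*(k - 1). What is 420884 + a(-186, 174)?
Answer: 421054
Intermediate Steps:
F(k, L) = 4 - 4*k (F(k, L) = -4*(-1 + k) = 4 - 4*k)
a(T, j) = -4 + j
420884 + a(-186, 174) = 420884 + (-4 + 174) = 420884 + 170 = 421054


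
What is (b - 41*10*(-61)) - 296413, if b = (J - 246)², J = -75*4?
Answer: 26713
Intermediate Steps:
J = -300
b = 298116 (b = (-300 - 246)² = (-546)² = 298116)
(b - 41*10*(-61)) - 296413 = (298116 - 41*10*(-61)) - 296413 = (298116 - 410*(-61)) - 296413 = (298116 + 25010) - 296413 = 323126 - 296413 = 26713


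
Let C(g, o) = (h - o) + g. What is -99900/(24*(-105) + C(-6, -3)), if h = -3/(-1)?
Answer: 555/14 ≈ 39.643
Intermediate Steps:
h = 3 (h = -3*(-1) = 3)
C(g, o) = 3 + g - o (C(g, o) = (3 - o) + g = 3 + g - o)
-99900/(24*(-105) + C(-6, -3)) = -99900/(24*(-105) + (3 - 6 - 1*(-3))) = -99900/(-2520 + (3 - 6 + 3)) = -99900/(-2520 + 0) = -99900/(-2520) = -99900*(-1/2520) = 555/14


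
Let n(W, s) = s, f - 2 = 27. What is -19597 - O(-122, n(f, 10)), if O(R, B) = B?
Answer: -19607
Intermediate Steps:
f = 29 (f = 2 + 27 = 29)
-19597 - O(-122, n(f, 10)) = -19597 - 1*10 = -19597 - 10 = -19607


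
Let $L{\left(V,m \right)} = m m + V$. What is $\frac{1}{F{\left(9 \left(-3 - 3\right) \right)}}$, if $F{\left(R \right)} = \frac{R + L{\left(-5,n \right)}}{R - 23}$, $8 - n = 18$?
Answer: $- \frac{77}{41} \approx -1.878$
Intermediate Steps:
$n = -10$ ($n = 8 - 18 = -10$)
$L{\left(V,m \right)} = V + m^{2}$ ($L{\left(V,m \right)} = m^{2} + V = V + m^{2}$)
$F{\left(R \right)} = \frac{95 + R}{-23 + R}$ ($F{\left(R \right)} = \frac{R - \left(5 - \left(-10\right)^{2}\right)}{R - 23} = \frac{R + \left(-5 + 100\right)}{-23 + R} = \frac{R + 95}{-23 + R} = \frac{95 + R}{-23 + R}$)
$\frac{1}{F{\left(9 \left(-3 - 3\right) \right)}} = \frac{1}{\frac{1}{-23 + 9 \left(-3 - 3\right)} \left(95 + 9 \left(-3 - 3\right)\right)} = \frac{1}{\frac{1}{-23 + 9 \left(-6\right)} \left(95 + 9 \left(-6\right)\right)} = \frac{1}{\frac{1}{-23 - 54} \left(95 - 54\right)} = \frac{1}{\frac{1}{-77} \cdot 41} = \frac{1}{\left(- \frac{1}{77}\right) 41} = \frac{1}{- \frac{41}{77}} = - \frac{77}{41}$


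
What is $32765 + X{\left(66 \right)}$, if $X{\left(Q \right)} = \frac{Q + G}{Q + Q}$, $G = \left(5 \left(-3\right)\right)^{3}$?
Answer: $\frac{1440557}{44} \approx 32740.0$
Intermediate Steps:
$G = -3375$ ($G = \left(-15\right)^{3} = -3375$)
$X{\left(Q \right)} = \frac{-3375 + Q}{2 Q}$ ($X{\left(Q \right)} = \frac{Q - 3375}{Q + Q} = \frac{-3375 + Q}{2 Q}$)
$32765 + X{\left(66 \right)} = 32765 + \frac{-3375 + 66}{2 \cdot 66} = 32765 + \frac{1}{2} \cdot \frac{1}{66} \left(-3309\right) = 32765 - \frac{1103}{44} = \frac{1440557}{44}$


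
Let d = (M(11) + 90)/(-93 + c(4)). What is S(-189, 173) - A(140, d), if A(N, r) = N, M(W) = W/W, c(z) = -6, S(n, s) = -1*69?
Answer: -209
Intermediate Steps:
S(n, s) = -69
M(W) = 1
d = -91/99 (d = (1 + 90)/(-93 - 6) = 91/(-99) = 91*(-1/99) = -91/99 ≈ -0.91919)
S(-189, 173) - A(140, d) = -69 - 1*140 = -69 - 140 = -209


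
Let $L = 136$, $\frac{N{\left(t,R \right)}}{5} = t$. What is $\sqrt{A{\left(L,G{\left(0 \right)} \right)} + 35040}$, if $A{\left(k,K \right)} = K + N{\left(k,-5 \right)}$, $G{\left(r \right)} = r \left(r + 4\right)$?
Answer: $2 \sqrt{8930} \approx 189.0$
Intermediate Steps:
$N{\left(t,R \right)} = 5 t$
$G{\left(r \right)} = r \left(4 + r\right)$
$A{\left(k,K \right)} = K + 5 k$
$\sqrt{A{\left(L,G{\left(0 \right)} \right)} + 35040} = \sqrt{\left(0 \left(4 + 0\right) + 5 \cdot 136\right) + 35040} = \sqrt{\left(0 \cdot 4 + 680\right) + 35040} = \sqrt{\left(0 + 680\right) + 35040} = \sqrt{680 + 35040} = \sqrt{35720} = 2 \sqrt{8930}$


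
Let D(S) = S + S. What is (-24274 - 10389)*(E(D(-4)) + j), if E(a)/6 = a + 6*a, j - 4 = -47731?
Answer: 1666007769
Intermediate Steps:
D(S) = 2*S
j = -47727 (j = 4 - 47731 = -47727)
E(a) = 42*a (E(a) = 6*(a + 6*a) = 6*(7*a) = 42*a)
(-24274 - 10389)*(E(D(-4)) + j) = (-24274 - 10389)*(42*(2*(-4)) - 47727) = -34663*(42*(-8) - 47727) = -34663*(-336 - 47727) = -34663*(-48063) = 1666007769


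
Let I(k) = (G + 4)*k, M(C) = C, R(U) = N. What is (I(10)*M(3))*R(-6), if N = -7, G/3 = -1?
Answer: -210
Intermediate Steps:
G = -3 (G = 3*(-1) = -3)
R(U) = -7
I(k) = k (I(k) = (-3 + 4)*k = 1*k = k)
(I(10)*M(3))*R(-6) = (10*3)*(-7) = 30*(-7) = -210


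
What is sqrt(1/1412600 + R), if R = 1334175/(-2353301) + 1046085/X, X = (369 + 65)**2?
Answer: sqrt(529591688514410293249241186)/10305246277060 ≈ 2.2331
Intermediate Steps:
X = 188356 (X = 434**2 = 188356)
R = 2210453010285/443258363156 (R = 1334175/(-2353301) + 1046085/188356 = 1334175*(-1/2353301) + 1046085*(1/188356) = -1334175/2353301 + 1046085/188356 = 2210453010285/443258363156 ≈ 4.9868)
sqrt(1/1412600 + R) = sqrt(1/1412600 + 2210453010285/443258363156) = sqrt(111517370199534077/22362384421220200) = sqrt(529591688514410293249241186)/10305246277060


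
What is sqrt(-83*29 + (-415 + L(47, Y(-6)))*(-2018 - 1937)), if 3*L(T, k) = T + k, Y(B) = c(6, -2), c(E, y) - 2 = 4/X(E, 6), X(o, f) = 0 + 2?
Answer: sqrt(1571683) ≈ 1253.7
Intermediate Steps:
X(o, f) = 2
c(E, y) = 4 (c(E, y) = 2 + 4/2 = 2 + 4*(1/2) = 2 + 2 = 4)
Y(B) = 4
L(T, k) = T/3 + k/3 (L(T, k) = (T + k)/3 = T/3 + k/3)
sqrt(-83*29 + (-415 + L(47, Y(-6)))*(-2018 - 1937)) = sqrt(-83*29 + (-415 + ((1/3)*47 + (1/3)*4))*(-2018 - 1937)) = sqrt(-2407 + (-415 + (47/3 + 4/3))*(-3955)) = sqrt(-2407 + (-415 + 17)*(-3955)) = sqrt(-2407 - 398*(-3955)) = sqrt(-2407 + 1574090) = sqrt(1571683)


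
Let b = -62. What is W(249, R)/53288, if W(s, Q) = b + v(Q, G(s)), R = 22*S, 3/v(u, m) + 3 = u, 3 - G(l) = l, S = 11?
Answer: -14815/12735832 ≈ -0.0011633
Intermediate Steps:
G(l) = 3 - l
v(u, m) = 3/(-3 + u)
R = 242 (R = 22*11 = 242)
W(s, Q) = -62 + 3/(-3 + Q)
W(249, R)/53288 = ((189 - 62*242)/(-3 + 242))/53288 = ((189 - 15004)/239)*(1/53288) = ((1/239)*(-14815))*(1/53288) = -14815/239*1/53288 = -14815/12735832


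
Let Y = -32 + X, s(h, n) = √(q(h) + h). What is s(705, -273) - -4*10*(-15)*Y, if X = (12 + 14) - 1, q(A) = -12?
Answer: 4200 + 3*√77 ≈ 4226.3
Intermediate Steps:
X = 25 (X = 26 - 1 = 25)
s(h, n) = √(-12 + h)
Y = -7 (Y = -32 + 25 = -7)
s(705, -273) - -4*10*(-15)*Y = √(-12 + 705) - -4*10*(-15)*(-7) = √693 - (-40*(-15))*(-7) = 3*√77 - 600*(-7) = 3*√77 - 1*(-4200) = 3*√77 + 4200 = 4200 + 3*√77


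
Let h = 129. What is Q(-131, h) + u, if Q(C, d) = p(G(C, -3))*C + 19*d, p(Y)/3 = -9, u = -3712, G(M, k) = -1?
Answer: 2276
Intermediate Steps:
p(Y) = -27 (p(Y) = 3*(-9) = -27)
Q(C, d) = -27*C + 19*d
Q(-131, h) + u = (-27*(-131) + 19*129) - 3712 = (3537 + 2451) - 3712 = 5988 - 3712 = 2276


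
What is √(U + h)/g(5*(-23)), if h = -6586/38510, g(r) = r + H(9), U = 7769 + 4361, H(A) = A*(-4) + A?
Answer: -√4497195046535/2734210 ≈ -0.77560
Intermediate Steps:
H(A) = -3*A (H(A) = -4*A + A = -3*A)
U = 12130
g(r) = -27 + r (g(r) = r - 3*9 = r - 27 = -27 + r)
h = -3293/19255 (h = -6586*1/38510 = -3293/19255 ≈ -0.17102)
√(U + h)/g(5*(-23)) = √(12130 - 3293/19255)/(-27 + 5*(-23)) = √(233559857/19255)/(-27 - 115) = (√4497195046535/19255)/(-142) = (√4497195046535/19255)*(-1/142) = -√4497195046535/2734210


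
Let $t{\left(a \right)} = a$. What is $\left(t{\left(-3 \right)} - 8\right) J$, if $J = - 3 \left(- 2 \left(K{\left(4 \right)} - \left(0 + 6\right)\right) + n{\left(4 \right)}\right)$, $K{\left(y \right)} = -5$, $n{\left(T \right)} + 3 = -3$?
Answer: $528$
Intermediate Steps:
$n{\left(T \right)} = -6$ ($n{\left(T \right)} = -3 - 3 = -6$)
$J = -48$ ($J = - 3 \left(- 2 \left(-5 - \left(0 + 6\right)\right) - 6\right) = - 3 \left(- 2 \left(-5 - 6\right) - 6\right) = - 3 \left(\left(-2\right) \left(-11\right) - 6\right) = - 3 \left(22 - 6\right) = \left(-3\right) 16 = -48$)
$\left(t{\left(-3 \right)} - 8\right) J = \left(-3 - 8\right) \left(-48\right) = \left(-11\right) \left(-48\right) = 528$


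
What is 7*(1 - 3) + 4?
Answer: -10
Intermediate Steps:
7*(1 - 3) + 4 = 7*(-2) + 4 = -14 + 4 = -10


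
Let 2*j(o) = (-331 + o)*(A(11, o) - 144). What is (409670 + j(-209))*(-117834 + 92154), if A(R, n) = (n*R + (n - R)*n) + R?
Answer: 291424087200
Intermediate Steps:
A(R, n) = R + R*n + n*(n - R) (A(R, n) = (R*n + n*(n - R)) + R = R + R*n + n*(n - R))
j(o) = (-331 + o)*(-133 + o²)/2 (j(o) = ((-331 + o)*((11 + o²) - 144))/2 = ((-331 + o)*(-133 + o²))/2 = (-331 + o)*(-133 + o²)/2)
(409670 + j(-209))*(-117834 + 92154) = (409670 + (44023/2 + (½)*(-209)³ - 331/2*(-209)² - 133/2*(-209)))*(-117834 + 92154) = (409670 + (44023/2 + (½)*(-9129329) - 331/2*43681 + 27797/2))*(-25680) = (409670 + (44023/2 - 9129329/2 - 14458411/2 + 27797/2))*(-25680) = (409670 - 11757960)*(-25680) = -11348290*(-25680) = 291424087200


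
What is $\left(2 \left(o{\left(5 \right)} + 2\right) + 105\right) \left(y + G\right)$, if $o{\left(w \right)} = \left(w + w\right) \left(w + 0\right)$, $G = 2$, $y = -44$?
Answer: $-8778$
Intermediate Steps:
$o{\left(w \right)} = 2 w^{2}$ ($o{\left(w \right)} = 2 w w = 2 w^{2}$)
$\left(2 \left(o{\left(5 \right)} + 2\right) + 105\right) \left(y + G\right) = \left(2 \left(2 \cdot 5^{2} + 2\right) + 105\right) \left(-44 + 2\right) = \left(2 \left(2 \cdot 25 + 2\right) + 105\right) \left(-42\right) = \left(2 \left(50 + 2\right) + 105\right) \left(-42\right) = \left(2 \cdot 52 + 105\right) \left(-42\right) = \left(104 + 105\right) \left(-42\right) = 209 \left(-42\right) = -8778$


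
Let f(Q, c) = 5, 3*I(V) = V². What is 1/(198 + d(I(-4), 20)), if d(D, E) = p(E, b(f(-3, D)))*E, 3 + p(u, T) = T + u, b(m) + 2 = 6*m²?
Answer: 1/3498 ≈ 0.00028588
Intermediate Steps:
I(V) = V²/3
b(m) = -2 + 6*m²
p(u, T) = -3 + T + u (p(u, T) = -3 + (T + u) = -3 + T + u)
d(D, E) = E*(145 + E) (d(D, E) = (-3 + (-2 + 6*5²) + E)*E = (-3 + (-2 + 6*25) + E)*E = (-3 + (-2 + 150) + E)*E = (-3 + 148 + E)*E = (145 + E)*E = E*(145 + E))
1/(198 + d(I(-4), 20)) = 1/(198 + 20*(145 + 20)) = 1/(198 + 20*165) = 1/(198 + 3300) = 1/3498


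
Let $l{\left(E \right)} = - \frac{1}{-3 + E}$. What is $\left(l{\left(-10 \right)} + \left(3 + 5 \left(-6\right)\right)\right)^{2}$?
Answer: $\frac{122500}{169} \approx 724.85$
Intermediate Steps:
$\left(l{\left(-10 \right)} + \left(3 + 5 \left(-6\right)\right)\right)^{2} = \left(- \frac{1}{-3 - 10} + \left(3 + 5 \left(-6\right)\right)\right)^{2} = \left(- \frac{1}{-13} + \left(3 - 30\right)\right)^{2} = \left(\left(-1\right) \left(- \frac{1}{13}\right) - 27\right)^{2} = \left(\frac{1}{13} - 27\right)^{2} = \left(- \frac{350}{13}\right)^{2} = \frac{122500}{169}$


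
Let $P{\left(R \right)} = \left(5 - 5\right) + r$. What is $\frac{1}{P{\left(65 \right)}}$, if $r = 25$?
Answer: $\frac{1}{25} \approx 0.04$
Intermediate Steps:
$P{\left(R \right)} = 25$ ($P{\left(R \right)} = \left(5 - 5\right) + 25 = 0 + 25 = 25$)
$\frac{1}{P{\left(65 \right)}} = \frac{1}{25}$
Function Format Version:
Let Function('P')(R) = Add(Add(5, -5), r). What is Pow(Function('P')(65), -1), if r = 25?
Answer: Rational(1, 25) ≈ 0.040000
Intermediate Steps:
Function('P')(R) = 25 (Function('P')(R) = Add(Add(5, -5), 25) = Add(0, 25) = 25)
Pow(Function('P')(65), -1) = Pow(25, -1) = Rational(1, 25)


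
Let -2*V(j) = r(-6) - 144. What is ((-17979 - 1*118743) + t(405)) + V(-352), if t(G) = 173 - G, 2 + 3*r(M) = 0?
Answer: -410645/3 ≈ -1.3688e+5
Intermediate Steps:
r(M) = -⅔ (r(M) = -⅔ + (⅓)*0 = -⅔ + 0 = -⅔)
V(j) = 217/3 (V(j) = -(-⅔ - 144)/2 = -½*(-434/3) = 217/3)
((-17979 - 1*118743) + t(405)) + V(-352) = ((-17979 - 1*118743) + (173 - 1*405)) + 217/3 = ((-17979 - 118743) + (173 - 405)) + 217/3 = (-136722 - 232) + 217/3 = -136954 + 217/3 = -410645/3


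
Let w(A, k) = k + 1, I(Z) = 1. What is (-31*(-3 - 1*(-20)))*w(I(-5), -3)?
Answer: 1054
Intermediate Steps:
w(A, k) = 1 + k
(-31*(-3 - 1*(-20)))*w(I(-5), -3) = (-31*(-3 - 1*(-20)))*(1 - 3) = -31*(-3 + 20)*(-2) = -31*17*(-2) = -527*(-2) = 1054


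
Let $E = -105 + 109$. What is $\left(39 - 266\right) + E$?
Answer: $-223$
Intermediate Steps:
$E = 4$
$\left(39 - 266\right) + E = \left(39 - 266\right) + 4 = -227 + 4 = -223$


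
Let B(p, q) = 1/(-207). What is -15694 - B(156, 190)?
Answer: -3248657/207 ≈ -15694.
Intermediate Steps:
B(p, q) = -1/207
-15694 - B(156, 190) = -15694 - 1*(-1/207) = -15694 + 1/207 = -3248657/207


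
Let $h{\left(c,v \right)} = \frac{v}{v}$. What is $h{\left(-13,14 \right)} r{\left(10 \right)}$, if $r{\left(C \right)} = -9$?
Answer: $-9$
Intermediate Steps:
$h{\left(c,v \right)} = 1$
$h{\left(-13,14 \right)} r{\left(10 \right)} = 1 \left(-9\right) = -9$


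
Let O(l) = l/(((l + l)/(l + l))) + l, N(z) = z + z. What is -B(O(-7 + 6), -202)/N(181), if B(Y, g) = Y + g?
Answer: 102/181 ≈ 0.56354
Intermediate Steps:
N(z) = 2*z
O(l) = 2*l (O(l) = l/(((2*l)/((2*l)))) + l = l/(((2*l)*(1/(2*l)))) + l = l/1 + l = l*1 + l = l + l = 2*l)
-B(O(-7 + 6), -202)/N(181) = -(2*(-7 + 6) - 202)/(2*181) = -(2*(-1) - 202)/362 = -(-2 - 202)/362 = -(-204)/362 = -1*(-102/181) = 102/181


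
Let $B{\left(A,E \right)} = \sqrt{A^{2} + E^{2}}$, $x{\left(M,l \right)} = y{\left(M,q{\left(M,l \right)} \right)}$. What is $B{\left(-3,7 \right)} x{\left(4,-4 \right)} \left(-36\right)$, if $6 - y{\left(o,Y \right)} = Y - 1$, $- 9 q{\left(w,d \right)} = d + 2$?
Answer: $- 244 \sqrt{58} \approx -1858.2$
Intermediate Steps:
$q{\left(w,d \right)} = - \frac{2}{9} - \frac{d}{9}$ ($q{\left(w,d \right)} = - \frac{d + 2}{9} = - \frac{2 + d}{9} = - \frac{2}{9} - \frac{d}{9}$)
$y{\left(o,Y \right)} = 7 - Y$ ($y{\left(o,Y \right)} = 6 - \left(Y - 1\right) = 6 - \left(-1 + Y\right) = 7 - Y$)
$x{\left(M,l \right)} = \frac{65}{9} + \frac{l}{9}$ ($x{\left(M,l \right)} = 7 - \left(- \frac{2}{9} - \frac{l}{9}\right) = 7 + \left(\frac{2}{9} + \frac{l}{9}\right) = \frac{65}{9} + \frac{l}{9}$)
$B{\left(-3,7 \right)} x{\left(4,-4 \right)} \left(-36\right) = \sqrt{\left(-3\right)^{2} + 7^{2}} \left(\frac{65}{9} + \frac{1}{9} \left(-4\right)\right) \left(-36\right) = \sqrt{9 + 49} \left(\frac{65}{9} - \frac{4}{9}\right) \left(-36\right) = \sqrt{58} \cdot \frac{61}{9} \left(-36\right) = \frac{61 \sqrt{58}}{9} \left(-36\right) = - 244 \sqrt{58}$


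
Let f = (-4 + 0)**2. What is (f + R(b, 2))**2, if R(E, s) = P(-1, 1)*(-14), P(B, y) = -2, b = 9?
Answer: 1936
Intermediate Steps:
R(E, s) = 28 (R(E, s) = -2*(-14) = 28)
f = 16 (f = (-4)**2 = 16)
(f + R(b, 2))**2 = (16 + 28)**2 = 44**2 = 1936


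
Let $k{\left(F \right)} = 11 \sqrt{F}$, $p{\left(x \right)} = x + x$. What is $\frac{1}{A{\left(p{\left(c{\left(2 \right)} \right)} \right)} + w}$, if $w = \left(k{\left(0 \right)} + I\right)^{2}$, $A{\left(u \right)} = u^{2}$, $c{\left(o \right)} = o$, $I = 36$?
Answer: $\frac{1}{1312} \approx 0.0007622$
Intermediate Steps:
$p{\left(x \right)} = 2 x$
$w = 1296$ ($w = \left(11 \sqrt{0} + 36\right)^{2} = \left(11 \cdot 0 + 36\right)^{2} = \left(0 + 36\right)^{2} = 36^{2} = 1296$)
$\frac{1}{A{\left(p{\left(c{\left(2 \right)} \right)} \right)} + w} = \frac{1}{\left(2 \cdot 2\right)^{2} + 1296} = \frac{1}{4^{2} + 1296} = \frac{1}{16 + 1296} = \frac{1}{1312}$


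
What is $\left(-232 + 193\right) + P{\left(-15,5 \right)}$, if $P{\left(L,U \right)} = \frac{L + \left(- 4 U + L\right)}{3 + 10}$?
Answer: $- \frac{557}{13} \approx -42.846$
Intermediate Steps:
$P{\left(L,U \right)} = - \frac{4 U}{13} + \frac{2 L}{13}$ ($P{\left(L,U \right)} = \frac{L + \left(L - 4 U\right)}{13} = \left(- 4 U + 2 L\right) \frac{1}{13} = - \frac{4 U}{13} + \frac{2 L}{13}$)
$\left(-232 + 193\right) + P{\left(-15,5 \right)} = \left(-232 + 193\right) + \left(\left(- \frac{4}{13}\right) 5 + \frac{2}{13} \left(-15\right)\right) = -39 - \frac{50}{13} = - \frac{557}{13}$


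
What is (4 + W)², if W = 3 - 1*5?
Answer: 4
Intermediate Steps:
W = -2 (W = 3 - 5 = -2)
(4 + W)² = (4 - 2)² = 2² = 4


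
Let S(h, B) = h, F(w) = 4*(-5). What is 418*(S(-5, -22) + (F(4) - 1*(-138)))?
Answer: 47234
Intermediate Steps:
F(w) = -20
418*(S(-5, -22) + (F(4) - 1*(-138))) = 418*(-5 + (-20 - 1*(-138))) = 418*(-5 + (-20 + 138)) = 418*(-5 + 118) = 418*113 = 47234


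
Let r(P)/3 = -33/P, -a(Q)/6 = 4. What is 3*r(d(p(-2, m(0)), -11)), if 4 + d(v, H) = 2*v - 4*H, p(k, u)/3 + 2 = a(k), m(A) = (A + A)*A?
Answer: 297/116 ≈ 2.5603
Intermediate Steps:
m(A) = 2*A**2 (m(A) = (2*A)*A = 2*A**2)
a(Q) = -24 (a(Q) = -6*4 = -24)
p(k, u) = -78 (p(k, u) = -6 + 3*(-24) = -6 - 72 = -78)
d(v, H) = -4 - 4*H + 2*v (d(v, H) = -4 + (2*v - 4*H) = -4 + (-4*H + 2*v) = -4 - 4*H + 2*v)
r(P) = -99/P (r(P) = 3*(-33/P) = -99/P)
3*r(d(p(-2, m(0)), -11)) = 3*(-99/(-4 - 4*(-11) + 2*(-78))) = 3*(-99/(-4 + 44 - 156)) = 3*(-99/(-116)) = 3*(-99*(-1/116)) = 3*(99/116) = 297/116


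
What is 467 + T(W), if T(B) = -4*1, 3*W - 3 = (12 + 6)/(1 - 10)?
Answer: 463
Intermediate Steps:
W = 1/3 (W = 1 + ((12 + 6)/(1 - 10))/3 = 1 + (18/(-9))/3 = 1 + (18*(-1/9))/3 = 1 + (1/3)*(-2) = 1 - 2/3 = 1/3 ≈ 0.33333)
T(B) = -4
467 + T(W) = 467 - 4 = 463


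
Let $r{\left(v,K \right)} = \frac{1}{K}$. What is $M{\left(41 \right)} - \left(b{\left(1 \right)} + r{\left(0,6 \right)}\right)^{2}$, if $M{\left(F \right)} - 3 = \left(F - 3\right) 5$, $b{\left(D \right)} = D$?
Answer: $\frac{6899}{36} \approx 191.64$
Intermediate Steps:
$M{\left(F \right)} = -12 + 5 F$ ($M{\left(F \right)} = 3 + \left(F - 3\right) 5 = 3 + \left(-3 + F\right) 5 = 3 + \left(-15 + 5 F\right) = -12 + 5 F$)
$M{\left(41 \right)} - \left(b{\left(1 \right)} + r{\left(0,6 \right)}\right)^{2} = \left(-12 + 5 \cdot 41\right) - \left(1 + \frac{1}{6}\right)^{2} = \left(-12 + 205\right) - \left(1 + \frac{1}{6}\right)^{2} = 193 - \left(\frac{7}{6}\right)^{2} = 193 - \frac{49}{36} = \frac{6899}{36}$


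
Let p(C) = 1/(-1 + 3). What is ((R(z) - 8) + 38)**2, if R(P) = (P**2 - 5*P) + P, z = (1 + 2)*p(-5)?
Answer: 11025/16 ≈ 689.06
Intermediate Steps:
p(C) = 1/2
z = 3/2 (z = (1 + 2)*(1/2) = 3*(1/2) = 3/2 ≈ 1.5000)
R(P) = P**2 - 4*P
((R(z) - 8) + 38)**2 = ((3*(-4 + 3/2)/2 - 8) + 38)**2 = (((3/2)*(-5/2) - 8) + 38)**2 = ((-15/4 - 8) + 38)**2 = (-47/4 + 38)**2 = (105/4)**2 = 11025/16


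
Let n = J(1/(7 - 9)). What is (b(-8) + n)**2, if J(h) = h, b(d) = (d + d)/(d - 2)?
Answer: 121/100 ≈ 1.2100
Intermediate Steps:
b(d) = 2*d/(-2 + d) (b(d) = (2*d)/(-2 + d) = 2*d/(-2 + d))
n = -1/2 (n = 1/(7 - 9) = 1/(-2) = -1/2 ≈ -0.50000)
(b(-8) + n)**2 = (2*(-8)/(-2 - 8) - 1/2)**2 = (2*(-8)/(-10) - 1/2)**2 = (2*(-8)*(-1/10) - 1/2)**2 = (8/5 - 1/2)**2 = (11/10)**2 = 121/100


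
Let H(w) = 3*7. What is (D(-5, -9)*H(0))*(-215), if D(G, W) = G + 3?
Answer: 9030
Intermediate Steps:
D(G, W) = 3 + G
H(w) = 21
(D(-5, -9)*H(0))*(-215) = ((3 - 5)*21)*(-215) = -2*21*(-215) = -42*(-215) = 9030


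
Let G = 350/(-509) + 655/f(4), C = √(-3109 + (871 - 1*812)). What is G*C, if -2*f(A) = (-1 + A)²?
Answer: -3349700*I*√122/4581 ≈ -8076.5*I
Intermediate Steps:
f(A) = -(-1 + A)²/2
C = 5*I*√122 (C = √(-3109 + (871 - 812)) = √(-3109 + 59) = √(-3050) = 5*I*√122 ≈ 55.227*I)
G = -669940/4581 (G = 350/(-509) + 655/((-(-1 + 4)²/2)) = 350*(-1/509) + 655/((-½*3²)) = -350/509 + 655/((-½*9)) = -350/509 + 655/(-9/2) = -350/509 + 655*(-2/9) = -350/509 - 1310/9 = -669940/4581 ≈ -146.24)
G*C = -3349700*I*√122/4581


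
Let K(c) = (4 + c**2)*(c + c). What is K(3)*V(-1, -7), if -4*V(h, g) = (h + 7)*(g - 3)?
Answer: 1170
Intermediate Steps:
K(c) = 2*c*(4 + c**2) (K(c) = (4 + c**2)*(2*c) = 2*c*(4 + c**2))
V(h, g) = -(-3 + g)*(7 + h)/4 (V(h, g) = -(h + 7)*(g - 3)/4 = -(7 + h)*(-3 + g)/4 = -(-3 + g)*(7 + h)/4)
K(3)*V(-1, -7) = (2*3*(4 + 3**2))*(21/4 - 7/4*(-7) + (3/4)*(-1) - 1/4*(-7)*(-1)) = (2*3*(4 + 9))*(21/4 + 49/4 - 3/4 - 7/4) = (2*3*13)*15 = 78*15 = 1170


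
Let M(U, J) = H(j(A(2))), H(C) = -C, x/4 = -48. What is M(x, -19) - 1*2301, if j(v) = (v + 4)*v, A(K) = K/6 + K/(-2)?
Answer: -20689/9 ≈ -2298.8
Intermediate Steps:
A(K) = -K/3 (A(K) = K*(⅙) + K*(-½) = K/6 - K/2 = -K/3)
j(v) = v*(4 + v) (j(v) = (4 + v)*v = v*(4 + v))
x = -192 (x = 4*(-48) = -192)
M(U, J) = 20/9 (M(U, J) = -(-⅓*2)*(4 - ⅓*2) = -(-2)*(4 - ⅔)/3 = -(-2)*10/(3*3) = -1*(-20/9) = 20/9)
M(x, -19) - 1*2301 = 20/9 - 1*2301 = 20/9 - 2301 = -20689/9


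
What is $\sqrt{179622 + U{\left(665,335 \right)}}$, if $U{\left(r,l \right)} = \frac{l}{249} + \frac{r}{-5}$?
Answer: $\frac{14 \sqrt{56778474}}{249} \approx 423.66$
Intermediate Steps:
$U{\left(r,l \right)} = - \frac{r}{5} + \frac{l}{249}$ ($U{\left(r,l \right)} = l \frac{1}{249} + r \left(- \frac{1}{5}\right) = \frac{l}{249} - \frac{r}{5} = - \frac{r}{5} + \frac{l}{249}$)
$\sqrt{179622 + U{\left(665,335 \right)}} = \sqrt{179622 + \left(\left(- \frac{1}{5}\right) 665 + \frac{1}{249} \cdot 335\right)} = \sqrt{179622 + \left(-133 + \frac{335}{249}\right)} = \sqrt{179622 - \frac{32782}{249}} = \sqrt{\frac{44693096}{249}} = \frac{14 \sqrt{56778474}}{249}$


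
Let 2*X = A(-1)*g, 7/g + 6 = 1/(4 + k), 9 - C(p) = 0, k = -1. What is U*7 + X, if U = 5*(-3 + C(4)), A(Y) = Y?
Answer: 7161/34 ≈ 210.62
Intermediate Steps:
C(p) = 9 (C(p) = 9 - 1*0 = 9 + 0 = 9)
g = -21/17 (g = 7/(-6 + 1/(4 - 1)) = 7/(-6 + 1/3) = 7/(-6 + ⅓) = 7/(-17/3) = 7*(-3/17) = -21/17 ≈ -1.2353)
X = 21/34 (X = (-1*(-21/17))/2 = (½)*(21/17) = 21/34 ≈ 0.61765)
U = 30 (U = 5*(-3 + 9) = 5*6 = 30)
U*7 + X = 30*7 + 21/34 = 210 + 21/34 = 7161/34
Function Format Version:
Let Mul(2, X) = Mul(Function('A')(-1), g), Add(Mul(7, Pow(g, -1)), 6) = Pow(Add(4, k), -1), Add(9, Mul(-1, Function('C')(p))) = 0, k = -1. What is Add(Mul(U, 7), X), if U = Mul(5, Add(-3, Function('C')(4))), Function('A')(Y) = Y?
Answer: Rational(7161, 34) ≈ 210.62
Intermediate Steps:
Function('C')(p) = 9 (Function('C')(p) = Add(9, Mul(-1, 0)) = Add(9, 0) = 9)
g = Rational(-21, 17) (g = Mul(7, Pow(Add(-6, Pow(Add(4, -1), -1)), -1)) = Mul(7, Pow(Add(-6, Pow(3, -1)), -1)) = Mul(7, Pow(Add(-6, Rational(1, 3)), -1)) = Mul(7, Pow(Rational(-17, 3), -1)) = Mul(7, Rational(-3, 17)) = Rational(-21, 17) ≈ -1.2353)
X = Rational(21, 34) (X = Mul(Rational(1, 2), Mul(-1, Rational(-21, 17))) = Mul(Rational(1, 2), Rational(21, 17)) = Rational(21, 34) ≈ 0.61765)
U = 30 (U = Mul(5, Add(-3, 9)) = Mul(5, 6) = 30)
Add(Mul(U, 7), X) = Add(Mul(30, 7), Rational(21, 34)) = Add(210, Rational(21, 34)) = Rational(7161, 34)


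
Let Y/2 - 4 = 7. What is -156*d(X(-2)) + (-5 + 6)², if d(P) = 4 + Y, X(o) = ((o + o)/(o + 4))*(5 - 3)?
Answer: -4055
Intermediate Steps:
Y = 22 (Y = 8 + 2*7 = 8 + 14 = 22)
X(o) = 4*o/(4 + o) (X(o) = ((2*o)/(4 + o))*2 = (2*o/(4 + o))*2 = 4*o/(4 + o))
d(P) = 26 (d(P) = 4 + 22 = 26)
-156*d(X(-2)) + (-5 + 6)² = -156*26 + (-5 + 6)² = -4056 + 1² = -4056 + 1 = -4055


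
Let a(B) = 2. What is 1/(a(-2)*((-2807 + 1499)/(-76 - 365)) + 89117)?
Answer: 147/13101071 ≈ 1.1220e-5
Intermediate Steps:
1/(a(-2)*((-2807 + 1499)/(-76 - 365)) + 89117) = 1/(2*((-2807 + 1499)/(-76 - 365)) + 89117) = 1/(2*(-1308/(-441)) + 89117) = 1/(2*(-1308*(-1/441)) + 89117) = 1/(2*(436/147) + 89117) = 1/(872/147 + 89117) = 1/(13101071/147) = 147/13101071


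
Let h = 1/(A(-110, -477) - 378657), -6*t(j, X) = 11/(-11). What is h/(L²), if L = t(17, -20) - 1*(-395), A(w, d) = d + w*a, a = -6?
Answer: -6/354607492639 ≈ -1.6920e-11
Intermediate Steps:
A(w, d) = d - 6*w (A(w, d) = d + w*(-6) = d - 6*w)
t(j, X) = ⅙ (t(j, X) = -11/(6*(-11)) = -11*(-1)/(6*11) = -⅙*(-1) = ⅙)
L = 2371/6 (L = ⅙ - 1*(-395) = ⅙ + 395 = 2371/6 ≈ 395.17)
h = -1/378474 (h = 1/((-477 - 6*(-110)) - 378657) = 1/((-477 + 660) - 378657) = 1/(183 - 378657) = 1/(-378474) = -1/378474 ≈ -2.6422e-6)
h/(L²) = -1/(378474*((2371/6)²)) = -1/(378474*5621641/36) = -1/378474*36/5621641 = -6/354607492639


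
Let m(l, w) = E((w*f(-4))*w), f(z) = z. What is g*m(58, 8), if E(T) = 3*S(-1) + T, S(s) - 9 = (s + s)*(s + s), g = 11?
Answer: -2387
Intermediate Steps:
S(s) = 9 + 4*s**2 (S(s) = 9 + (s + s)*(s + s) = 9 + (2*s)*(2*s) = 9 + 4*s**2)
E(T) = 39 + T (E(T) = 3*(9 + 4*(-1)**2) + T = 3*(9 + 4*1) + T = 3*(9 + 4) + T = 3*13 + T = 39 + T)
m(l, w) = 39 - 4*w**2 (m(l, w) = 39 + (w*(-4))*w = 39 + (-4*w)*w = 39 - 4*w**2)
g*m(58, 8) = 11*(39 - 4*8**2) = 11*(39 - 4*64) = 11*(39 - 256) = 11*(-217) = -2387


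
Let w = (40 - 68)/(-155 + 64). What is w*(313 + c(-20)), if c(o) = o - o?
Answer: 1252/13 ≈ 96.308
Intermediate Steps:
c(o) = 0
w = 4/13 (w = -28/(-91) = -28*(-1/91) = 4/13 ≈ 0.30769)
w*(313 + c(-20)) = 4*(313 + 0)/13 = (4/13)*313 = 1252/13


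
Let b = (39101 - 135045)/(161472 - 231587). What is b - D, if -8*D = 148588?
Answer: 2604753793/140230 ≈ 18575.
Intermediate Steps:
D = -37147/2 (D = -⅛*148588 = -37147/2 ≈ -18574.)
b = 95944/70115 (b = -95944/(-70115) = -95944*(-1/70115) = 95944/70115 ≈ 1.3684)
b - D = 95944/70115 - 1*(-37147/2) = 95944/70115 + 37147/2 = 2604753793/140230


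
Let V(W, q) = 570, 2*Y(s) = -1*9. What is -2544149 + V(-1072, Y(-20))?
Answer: -2543579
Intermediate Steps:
Y(s) = -9/2 (Y(s) = (-1*9)/2 = (1/2)*(-9) = -9/2)
-2544149 + V(-1072, Y(-20)) = -2544149 + 570 = -2543579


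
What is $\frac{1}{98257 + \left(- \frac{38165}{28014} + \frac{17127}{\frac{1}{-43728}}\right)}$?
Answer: $- \frac{28014}{20977757246951} \approx -1.3354 \cdot 10^{-9}$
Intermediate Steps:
$\frac{1}{98257 + \left(- \frac{38165}{28014} + \frac{17127}{\frac{1}{-43728}}\right)} = \frac{1}{98257 + \left(\left(-38165\right) \frac{1}{28014} + \frac{17127}{- \frac{1}{43728}}\right)} = \frac{1}{98257 + \left(- \frac{38165}{28014} + 17127 \left(-43728\right)\right)} = \frac{1}{98257 - \frac{20980509818549}{28014}} = \frac{1}{- \frac{20977757246951}{28014}} = - \frac{28014}{20977757246951}$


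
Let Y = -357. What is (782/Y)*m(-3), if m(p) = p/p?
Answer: -46/21 ≈ -2.1905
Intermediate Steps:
m(p) = 1
(782/Y)*m(-3) = (782/(-357))*1 = (782*(-1/357))*1 = -46/21*1 = -46/21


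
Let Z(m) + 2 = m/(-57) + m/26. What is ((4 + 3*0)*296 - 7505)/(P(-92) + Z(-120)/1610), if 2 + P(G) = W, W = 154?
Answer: -418945345/10074121 ≈ -41.586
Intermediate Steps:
P(G) = 152 (P(G) = -2 + 154 = 152)
Z(m) = -2 + 31*m/1482 (Z(m) = -2 + (m/(-57) + m/26) = -2 + (m*(-1/57) + m*(1/26)) = -2 + (-m/57 + m/26) = -2 + 31*m/1482)
((4 + 3*0)*296 - 7505)/(P(-92) + Z(-120)/1610) = ((4 + 3*0)*296 - 7505)/(152 + (-2 + (31/1482)*(-120))/1610) = ((4 + 0)*296 - 7505)/(152 + (-2 - 620/247)*(1/1610)) = (4*296 - 7505)/(152 - 1114/247*1/1610) = (1184 - 7505)/(152 - 557/198835) = -6321/30222363/198835 = -6321*198835/30222363 = -418945345/10074121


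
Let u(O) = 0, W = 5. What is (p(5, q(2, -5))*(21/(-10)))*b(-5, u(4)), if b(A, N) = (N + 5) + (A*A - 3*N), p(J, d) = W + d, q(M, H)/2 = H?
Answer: 315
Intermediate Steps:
q(M, H) = 2*H
p(J, d) = 5 + d
b(A, N) = 5 + A² - 2*N (b(A, N) = (5 + N) + (A² - 3*N) = 5 + A² - 2*N)
(p(5, q(2, -5))*(21/(-10)))*b(-5, u(4)) = ((5 + 2*(-5))*(21/(-10)))*(5 + (-5)² - 2*0) = ((5 - 10)*(21*(-⅒)))*(5 + 25 + 0) = -5*(-21/10)*30 = (21/2)*30 = 315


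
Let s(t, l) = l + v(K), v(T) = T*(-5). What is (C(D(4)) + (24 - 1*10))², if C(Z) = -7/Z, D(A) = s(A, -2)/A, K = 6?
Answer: 14161/64 ≈ 221.27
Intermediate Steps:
v(T) = -5*T
s(t, l) = -30 + l (s(t, l) = l - 5*6 = l - 30 = -30 + l)
D(A) = -32/A (D(A) = (-30 - 2)/A = -32/A)
(C(D(4)) + (24 - 1*10))² = (-7/((-32/4)) + (24 - 1*10))² = (-7/((-32*¼)) + (24 - 10))² = (-7/(-8) + 14)² = (-7*(-⅛) + 14)² = (7/8 + 14)² = (119/8)² = 14161/64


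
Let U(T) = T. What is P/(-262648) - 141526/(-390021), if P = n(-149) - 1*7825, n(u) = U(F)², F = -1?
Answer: 5027880644/12804779451 ≈ 0.39266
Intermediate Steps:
n(u) = 1 (n(u) = (-1)² = 1)
P = -7824 (P = 1 - 1*7825 = 1 - 7825 = -7824)
P/(-262648) - 141526/(-390021) = -7824/(-262648) - 141526/(-390021) = -7824*(-1/262648) - 141526*(-1/390021) = 978/32831 + 141526/390021 = 5027880644/12804779451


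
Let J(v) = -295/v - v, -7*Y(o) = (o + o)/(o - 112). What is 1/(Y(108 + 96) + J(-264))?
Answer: 42504/11241623 ≈ 0.0037809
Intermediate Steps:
Y(o) = -2*o/(7*(-112 + o)) (Y(o) = -(o + o)/(7*(o - 112)) = -2*o/(7*(-112 + o)))
J(v) = -v - 295/v
1/(Y(108 + 96) + J(-264)) = 1/(-2*(108 + 96)/(-784 + 7*(108 + 96)) + (-1*(-264) - 295/(-264))) = 1/(-2*204/(-784 + 7*204) + (264 - 295*(-1/264))) = 1/(-2*204/(-784 + 1428) + (264 + 295/264)) = 1/(-2*204/644 + 69991/264) = 1/(-2*204*1/644 + 69991/264) = 1/(-102/161 + 69991/264) = 1/(11241623/42504) = 42504/11241623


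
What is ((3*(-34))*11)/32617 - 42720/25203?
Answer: -473892002/274015417 ≈ -1.7294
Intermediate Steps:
((3*(-34))*11)/32617 - 42720/25203 = -102*11*(1/32617) - 42720*1/25203 = -1122*1/32617 - 14240/8401 = -1122/32617 - 14240/8401 = -473892002/274015417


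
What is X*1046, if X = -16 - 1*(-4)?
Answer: -12552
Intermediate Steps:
X = -12 (X = -16 + 4 = -12)
X*1046 = -12*1046 = -12552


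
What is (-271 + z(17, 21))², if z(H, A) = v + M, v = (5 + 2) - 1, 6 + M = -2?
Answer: 74529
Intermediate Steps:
M = -8 (M = -6 - 2 = -8)
v = 6 (v = 7 - 1 = 6)
z(H, A) = -2 (z(H, A) = 6 - 8 = -2)
(-271 + z(17, 21))² = (-271 - 2)² = (-273)² = 74529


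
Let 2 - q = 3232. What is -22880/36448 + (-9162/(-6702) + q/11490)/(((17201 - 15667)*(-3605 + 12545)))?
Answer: -3146169205546363/5011870177827630 ≈ -0.62774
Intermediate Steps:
q = -3230 (q = 2 - 1*3232 = 2 - 3232 = -3230)
-22880/36448 + (-9162/(-6702) + q/11490)/(((17201 - 15667)*(-3605 + 12545))) = -22880/36448 + (-9162/(-6702) - 3230/11490)/(((17201 - 15667)*(-3605 + 12545))) = -22880*1/36448 + (-9162*(-1/6702) - 3230*1/11490)/((1534*8940)) = -715/1139 + (1527/1117 - 323/1149)/13713960 = -715/1139 + (1393732/1283433)*(1/13713960) = -715/1139 + 348433/4400237206170 = -3146169205546363/5011870177827630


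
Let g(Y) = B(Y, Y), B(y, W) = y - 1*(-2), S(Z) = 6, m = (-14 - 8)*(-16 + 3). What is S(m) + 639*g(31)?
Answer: 21093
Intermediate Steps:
m = 286 (m = -22*(-13) = 286)
B(y, W) = 2 + y (B(y, W) = y + 2 = 2 + y)
g(Y) = 2 + Y
S(m) + 639*g(31) = 6 + 639*(2 + 31) = 6 + 639*33 = 6 + 21087 = 21093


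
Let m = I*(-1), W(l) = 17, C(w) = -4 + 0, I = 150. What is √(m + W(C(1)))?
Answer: I*√133 ≈ 11.533*I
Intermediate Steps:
C(w) = -4
m = -150 (m = 150*(-1) = -150)
√(m + W(C(1))) = √(-150 + 17) = √(-133) = I*√133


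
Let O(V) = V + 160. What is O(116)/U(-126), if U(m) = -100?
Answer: -69/25 ≈ -2.7600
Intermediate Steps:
O(V) = 160 + V
O(116)/U(-126) = (160 + 116)/(-100) = 276*(-1/100) = -69/25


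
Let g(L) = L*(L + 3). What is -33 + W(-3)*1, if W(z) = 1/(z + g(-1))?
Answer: -166/5 ≈ -33.200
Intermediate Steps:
g(L) = L*(3 + L)
W(z) = 1/(-2 + z) (W(z) = 1/(z - (3 - 1)) = 1/(z - 1*2) = 1/(z - 2) = 1/(-2 + z))
-33 + W(-3)*1 = -33 + 1/(-2 - 3) = -33 + 1/(-5) = -33 - ⅕*1 = -33 - ⅕ = -166/5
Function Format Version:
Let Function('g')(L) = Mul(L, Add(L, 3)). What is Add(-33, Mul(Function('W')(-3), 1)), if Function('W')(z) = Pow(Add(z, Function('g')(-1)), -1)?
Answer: Rational(-166, 5) ≈ -33.200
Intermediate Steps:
Function('g')(L) = Mul(L, Add(3, L))
Function('W')(z) = Pow(Add(-2, z), -1) (Function('W')(z) = Pow(Add(z, Mul(-1, Add(3, -1))), -1) = Pow(Add(z, Mul(-1, 2)), -1) = Pow(Add(z, -2), -1) = Pow(Add(-2, z), -1))
Add(-33, Mul(Function('W')(-3), 1)) = Add(-33, Mul(Pow(Add(-2, -3), -1), 1)) = Add(-33, Mul(Pow(-5, -1), 1)) = Add(-33, Mul(Rational(-1, 5), 1)) = Add(-33, Rational(-1, 5)) = Rational(-166, 5)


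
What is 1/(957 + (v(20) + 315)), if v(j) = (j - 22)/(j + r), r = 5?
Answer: 25/31798 ≈ 0.00078621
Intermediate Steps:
v(j) = (-22 + j)/(5 + j) (v(j) = (j - 22)/(j + 5) = (-22 + j)/(5 + j))
1/(957 + (v(20) + 315)) = 1/(957 + ((-22 + 20)/(5 + 20) + 315)) = 1/(957 + (-2/25 + 315)) = 1/(957 + 7873/25) = 1/(31798/25) = 25/31798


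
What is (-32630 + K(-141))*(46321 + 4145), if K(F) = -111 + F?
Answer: -1659423012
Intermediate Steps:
(-32630 + K(-141))*(46321 + 4145) = (-32630 + (-111 - 141))*(46321 + 4145) = (-32630 - 252)*50466 = -32882*50466 = -1659423012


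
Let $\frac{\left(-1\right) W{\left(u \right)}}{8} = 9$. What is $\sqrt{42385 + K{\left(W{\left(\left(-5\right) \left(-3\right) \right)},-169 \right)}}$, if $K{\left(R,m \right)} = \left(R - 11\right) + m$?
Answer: $\sqrt{42133} \approx 205.26$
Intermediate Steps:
$W{\left(u \right)} = -72$ ($W{\left(u \right)} = \left(-8\right) 9 = -72$)
$K{\left(R,m \right)} = -11 + R + m$ ($K{\left(R,m \right)} = \left(-11 + R\right) + m = -11 + R + m$)
$\sqrt{42385 + K{\left(W{\left(\left(-5\right) \left(-3\right) \right)},-169 \right)}} = \sqrt{42385 - 252} = \sqrt{42133}$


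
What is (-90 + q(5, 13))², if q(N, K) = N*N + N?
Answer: 3600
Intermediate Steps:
q(N, K) = N + N² (q(N, K) = N² + N = N + N²)
(-90 + q(5, 13))² = (-90 + 5*(1 + 5))² = (-90 + 5*6)² = (-90 + 30)² = (-60)² = 3600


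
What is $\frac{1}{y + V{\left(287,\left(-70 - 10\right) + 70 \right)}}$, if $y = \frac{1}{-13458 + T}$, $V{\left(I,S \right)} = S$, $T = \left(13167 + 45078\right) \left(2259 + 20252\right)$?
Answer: $- \frac{1311139737}{13111397369} \approx -0.1$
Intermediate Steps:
$T = 1311153195$ ($T = 58245 \cdot 22511 = 1311153195$)
$y = \frac{1}{1311139737}$ ($y = \frac{1}{-13458 + 1311153195} = \frac{1}{1311139737} \approx 7.6269 \cdot 10^{-10}$)
$\frac{1}{y + V{\left(287,\left(-70 - 10\right) + 70 \right)}} = \frac{1}{\frac{1}{1311139737} + \left(\left(-70 - 10\right) + 70\right)} = \frac{1}{\frac{1}{1311139737} + \left(-80 + 70\right)} = \frac{1}{\frac{1}{1311139737} - 10} = \frac{1}{- \frac{13111397369}{1311139737}} = - \frac{1311139737}{13111397369}$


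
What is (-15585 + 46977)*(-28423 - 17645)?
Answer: -1446166656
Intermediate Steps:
(-15585 + 46977)*(-28423 - 17645) = 31392*(-46068) = -1446166656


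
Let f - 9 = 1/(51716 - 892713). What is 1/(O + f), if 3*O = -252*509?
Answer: -840997/35950098760 ≈ -2.3393e-5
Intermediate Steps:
O = -42756 (O = (-252*509)/3 = (1/3)*(-128268) = -42756)
f = 7568972/840997 (f = 9 + 1/(51716 - 892713) = 9 + 1/(-840997) = 9 - 1/840997 = 7568972/840997 ≈ 9.0000)
1/(O + f) = 1/(-42756 + 7568972/840997) = 1/(-35950098760/840997) = -840997/35950098760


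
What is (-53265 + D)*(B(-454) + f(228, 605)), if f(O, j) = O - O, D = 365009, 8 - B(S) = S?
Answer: 144025728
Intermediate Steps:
B(S) = 8 - S
f(O, j) = 0
(-53265 + D)*(B(-454) + f(228, 605)) = (-53265 + 365009)*((8 - 1*(-454)) + 0) = 311744*((8 + 454) + 0) = 311744*(462 + 0) = 311744*462 = 144025728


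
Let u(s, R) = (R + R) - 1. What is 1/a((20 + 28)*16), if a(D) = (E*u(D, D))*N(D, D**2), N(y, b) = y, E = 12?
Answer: 1/14146560 ≈ 7.0689e-8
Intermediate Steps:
u(s, R) = -1 + 2*R (u(s, R) = 2*R - 1 = -1 + 2*R)
a(D) = D*(-12 + 24*D) (a(D) = (12*(-1 + 2*D))*D = (-12 + 24*D)*D = D*(-12 + 24*D))
1/a((20 + 28)*16) = 1/(12*((20 + 28)*16)*(-1 + 2*((20 + 28)*16))) = 1/(12*(48*16)*(-1 + 2*(48*16))) = 1/(12*768*(-1 + 2*768)) = 1/(12*768*(-1 + 1536)) = 1/(12*768*1535) = 1/14146560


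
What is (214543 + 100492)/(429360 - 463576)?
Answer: -45005/4888 ≈ -9.2072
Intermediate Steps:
(214543 + 100492)/(429360 - 463576) = 315035/(-34216) = 315035*(-1/34216) = -45005/4888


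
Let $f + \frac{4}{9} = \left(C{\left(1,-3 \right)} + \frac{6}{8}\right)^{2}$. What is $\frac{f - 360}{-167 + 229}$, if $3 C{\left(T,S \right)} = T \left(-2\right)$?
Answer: $- \frac{5767}{992} \approx -5.8135$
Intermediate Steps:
$C{\left(T,S \right)} = - \frac{2 T}{3}$ ($C{\left(T,S \right)} = \frac{T \left(-2\right)}{3} = \frac{\left(-2\right) T}{3} = - \frac{2 T}{3}$)
$f = - \frac{7}{16}$ ($f = - \frac{4}{9} + \left(\left(- \frac{2}{3}\right) 1 + \frac{6}{8}\right)^{2} = - \frac{4}{9} + \left(- \frac{2}{3} + 6 \cdot \frac{1}{8}\right)^{2} = - \frac{4}{9} + \left(- \frac{2}{3} + \frac{3}{4}\right)^{2} = - \frac{4}{9} + \left(\frac{1}{12}\right)^{2} = - \frac{4}{9} + \frac{1}{144} = - \frac{7}{16} \approx -0.4375$)
$\frac{f - 360}{-167 + 229} = \frac{- \frac{7}{16} - 360}{-167 + 229} = \frac{1}{62} \left(- \frac{5767}{16}\right) = - \frac{5767}{992}$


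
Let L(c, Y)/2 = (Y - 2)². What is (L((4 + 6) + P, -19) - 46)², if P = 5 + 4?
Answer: 698896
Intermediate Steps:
P = 9
L(c, Y) = 2*(-2 + Y)² (L(c, Y) = 2*(Y - 2)² = 2*(-2 + Y)²)
(L((4 + 6) + P, -19) - 46)² = (2*(-2 - 19)² - 46)² = (2*(-21)² - 46)² = (2*441 - 46)² = (882 - 46)² = 836² = 698896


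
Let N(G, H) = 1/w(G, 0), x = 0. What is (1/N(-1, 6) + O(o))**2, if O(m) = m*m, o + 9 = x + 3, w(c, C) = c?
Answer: 1225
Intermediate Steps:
N(G, H) = 1/G
o = -6 (o = -9 + (0 + 3) = -9 + 3 = -6)
O(m) = m**2
(1/N(-1, 6) + O(o))**2 = (1/(1/(-1)) + (-6)**2)**2 = (1/(-1) + 36)**2 = (-1 + 36)**2 = 35**2 = 1225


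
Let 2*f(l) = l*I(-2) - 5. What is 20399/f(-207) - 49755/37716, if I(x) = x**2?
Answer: -75246823/1496068 ≈ -50.296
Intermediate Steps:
f(l) = -5/2 + 2*l (f(l) = (l*(-2)**2 - 5)/2 = (l*4 - 5)/2 = (4*l - 5)/2 = (-5 + 4*l)/2 = -5/2 + 2*l)
20399/f(-207) - 49755/37716 = 20399/(-5/2 + 2*(-207)) - 49755/37716 = 20399/(-5/2 - 414) - 49755*1/37716 = 20399/(-833/2) - 16585/12572 = 20399*(-2/833) - 16585/12572 = -40798/833 - 16585/12572 = -75246823/1496068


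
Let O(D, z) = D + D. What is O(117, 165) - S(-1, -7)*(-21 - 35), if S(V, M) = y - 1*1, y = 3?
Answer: 346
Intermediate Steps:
O(D, z) = 2*D
S(V, M) = 2 (S(V, M) = 3 - 1*1 = 3 - 1 = 2)
O(117, 165) - S(-1, -7)*(-21 - 35) = 2*117 - 2*(-21 - 35) = 234 - 2*(-56) = 234 - 1*(-112) = 234 + 112 = 346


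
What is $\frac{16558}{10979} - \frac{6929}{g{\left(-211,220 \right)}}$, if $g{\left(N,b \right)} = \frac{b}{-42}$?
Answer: $\frac{1599364691}{1207690} \approx 1324.3$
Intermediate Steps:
$g{\left(N,b \right)} = - \frac{b}{42}$ ($g{\left(N,b \right)} = b \left(- \frac{1}{42}\right) = - \frac{b}{42}$)
$\frac{16558}{10979} - \frac{6929}{g{\left(-211,220 \right)}} = \frac{16558}{10979} - \frac{6929}{\left(- \frac{1}{42}\right) 220} = 16558 \cdot \frac{1}{10979} - \frac{6929}{- \frac{110}{21}} = \frac{16558}{10979} - - \frac{145509}{110} = \frac{16558}{10979} + \frac{145509}{110} = \frac{1599364691}{1207690}$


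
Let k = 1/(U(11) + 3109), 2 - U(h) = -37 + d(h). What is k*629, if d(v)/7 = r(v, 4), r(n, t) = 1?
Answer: 629/3141 ≈ 0.20025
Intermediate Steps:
d(v) = 7 (d(v) = 7*1 = 7)
U(h) = 32 (U(h) = 2 - (-37 + 7) = 2 - 1*(-30) = 2 + 30 = 32)
k = 1/3141 (k = 1/(32 + 3109) = 1/3141 ≈ 0.00031837)
k*629 = (1/3141)*629 = 629/3141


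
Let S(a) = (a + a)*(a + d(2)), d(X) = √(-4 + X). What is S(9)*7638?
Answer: 1237356 + 137484*I*√2 ≈ 1.2374e+6 + 1.9443e+5*I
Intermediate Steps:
S(a) = 2*a*(a + I*√2) (S(a) = (a + a)*(a + √(-4 + 2)) = (2*a)*(a + √(-2)) = (2*a)*(a + I*√2) = 2*a*(a + I*√2))
S(9)*7638 = (2*9*(9 + I*√2))*7638 = (162 + 18*I*√2)*7638 = 1237356 + 137484*I*√2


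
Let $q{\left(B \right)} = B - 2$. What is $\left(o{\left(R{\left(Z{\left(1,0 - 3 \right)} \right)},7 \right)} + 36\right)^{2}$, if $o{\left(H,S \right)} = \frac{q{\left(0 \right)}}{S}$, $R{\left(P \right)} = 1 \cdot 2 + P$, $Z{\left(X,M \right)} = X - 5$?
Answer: $\frac{62500}{49} \approx 1275.5$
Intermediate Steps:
$Z{\left(X,M \right)} = -5 + X$
$R{\left(P \right)} = 2 + P$
$q{\left(B \right)} = -2 + B$ ($q{\left(B \right)} = B - 2 = -2 + B$)
$o{\left(H,S \right)} = - \frac{2}{S}$ ($o{\left(H,S \right)} = \frac{-2 + 0}{S} = - \frac{2}{S}$)
$\left(o{\left(R{\left(Z{\left(1,0 - 3 \right)} \right)},7 \right)} + 36\right)^{2} = \left(- \frac{2}{7} + 36\right)^{2} = \left(\frac{250}{7}\right)^{2} = \frac{62500}{49}$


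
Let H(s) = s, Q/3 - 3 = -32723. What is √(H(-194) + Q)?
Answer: I*√98354 ≈ 313.61*I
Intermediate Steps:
Q = -98160 (Q = 9 + 3*(-32723) = 9 - 98169 = -98160)
√(H(-194) + Q) = √(-194 - 98160) = √(-98354) = I*√98354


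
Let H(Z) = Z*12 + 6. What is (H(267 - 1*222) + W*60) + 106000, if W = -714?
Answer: 63706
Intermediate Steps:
H(Z) = 6 + 12*Z (H(Z) = 12*Z + 6 = 6 + 12*Z)
(H(267 - 1*222) + W*60) + 106000 = ((6 + 12*(267 - 1*222)) - 714*60) + 106000 = ((6 + 12*(267 - 222)) - 42840) + 106000 = ((6 + 12*45) - 42840) + 106000 = ((6 + 540) - 42840) + 106000 = (546 - 42840) + 106000 = -42294 + 106000 = 63706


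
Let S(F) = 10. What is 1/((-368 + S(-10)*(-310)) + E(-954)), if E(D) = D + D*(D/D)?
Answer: -1/5376 ≈ -0.00018601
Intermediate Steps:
E(D) = 2*D (E(D) = D + D*1 = D + D = 2*D)
1/((-368 + S(-10)*(-310)) + E(-954)) = 1/((-368 + 10*(-310)) + 2*(-954)) = 1/((-368 - 3100) - 1908) = 1/(-3468 - 1908) = 1/(-5376) = -1/5376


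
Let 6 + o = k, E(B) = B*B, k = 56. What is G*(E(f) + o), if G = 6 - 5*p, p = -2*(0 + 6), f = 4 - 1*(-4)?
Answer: 7524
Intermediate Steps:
f = 8 (f = 4 + 4 = 8)
p = -12 (p = -2*6 = -12)
E(B) = B²
o = 50 (o = -6 + 56 = 50)
G = 66 (G = 6 - 5*(-12) = 6 + 60 = 66)
G*(E(f) + o) = 66*(8² + 50) = 66*(64 + 50) = 66*114 = 7524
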